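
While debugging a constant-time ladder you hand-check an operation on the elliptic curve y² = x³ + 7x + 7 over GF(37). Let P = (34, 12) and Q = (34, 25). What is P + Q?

The two points share x = 34 and their y-coordinates satisfy 12 + 25 ≡ 0 (mod 37), so they are inverses. Their sum is O.

O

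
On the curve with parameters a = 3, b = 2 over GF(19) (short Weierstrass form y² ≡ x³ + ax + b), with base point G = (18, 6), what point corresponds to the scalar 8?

Double-and-add on 8 = (1000)₂. Start with G = (18, 6) for the leading 1-bit.
double: tangent at (18, 6): λ = (3·18² + 3)/(2·6) ≡ 6/12. 12⁻¹ ≡ 8 (mod 19), so λ ≡ 6·8 ≡ 10.
  x = λ² - 18 - 18 = 100 - 36 ≡ 7; y = λ·(18 - 7) - 6 ≡ 9. → (7, 9)
double: tangent at (7, 9): λ = (3·7² + 3)/(2·9) ≡ 17/18. 18⁻¹ ≡ 18 (mod 19) since 18·18 = 324 ≡ 1, so λ ≡ 17·18 ≡ 2.
  x = λ² - 7 - 7 = 4 - 14 ≡ 9; y = λ·(7 - 9) - 9 ≡ 6. → (9, 6)
double: tangent at (9, 6): λ = (3·9² + 3)/(2·6) ≡ 18/12. 12⁻¹ ≡ 8 (mod 19) since 12·8 = 96 ≡ 1, so λ ≡ 18·8 ≡ 11.
  x = λ² - 9 - 9 = 121 - 18 ≡ 8; y = λ·(9 - 8) - 6 ≡ 5. → (8, 5)

(8, 5)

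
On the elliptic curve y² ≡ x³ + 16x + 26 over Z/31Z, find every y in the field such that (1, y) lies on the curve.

x³ + 16x + 26 = 43 ≡ 12 (mod 31).
12 is a non-residue mod 31; no y exists.

none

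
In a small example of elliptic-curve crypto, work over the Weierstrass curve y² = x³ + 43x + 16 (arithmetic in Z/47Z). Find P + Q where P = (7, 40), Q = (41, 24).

(35, 34)

(7, 40) + (41, 24). λ = (24 - 40)/(41 - 7) ≡ 31/34 mod 47. 34⁻¹ ≡ 18 (mod 47), so λ ≡ 41.
  x = λ² - 7 - 41 = 1681 - 48 ≡ 35; y = λ·(7 - 35) - 40 ≡ 34. → (35, 34)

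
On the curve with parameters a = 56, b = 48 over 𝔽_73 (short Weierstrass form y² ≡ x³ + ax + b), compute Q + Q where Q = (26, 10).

tangent at (26, 10): λ = (3·26² + 56)/(2·10) ≡ 40/20. 20⁻¹ ≡ 11 (mod 73) since 20·11 = 220 ≡ 1, so λ ≡ 40·11 ≡ 2.
  x = λ² - 26 - 26 = 4 - 52 ≡ 25; y = λ·(26 - 25) - 10 ≡ 65. → (25, 65)

(25, 65)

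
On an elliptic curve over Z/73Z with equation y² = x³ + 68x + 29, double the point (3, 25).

(29, 57)

tangent at (3, 25): λ = (3·3² + 68)/(2·25) ≡ 22/50. 50⁻¹ ≡ 19 (mod 73), so λ ≡ 22·19 ≡ 53.
  x = λ² - 3 - 3 = 2809 - 6 ≡ 29; y = λ·(3 - 29) - 25 ≡ 57. → (29, 57)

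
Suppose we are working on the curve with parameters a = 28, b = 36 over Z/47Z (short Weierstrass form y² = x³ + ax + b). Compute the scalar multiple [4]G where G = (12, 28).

(28, 27)

Double-and-add on 4 = (100)₂. Start with G = (12, 28) for the leading 1-bit.
double: tangent at (12, 28): λ = (3·12² + 28)/(2·28) ≡ 37/9. 9⁻¹ ≡ 21 (mod 47), so λ ≡ 37·21 ≡ 25.
  x = λ² - 12 - 12 = 625 - 24 ≡ 37; y = λ·(12 - 37) - 28 ≡ 5. → (37, 5)
double: tangent at (37, 5): λ = (3·37² + 28)/(2·5) ≡ 46/10. 10⁻¹ ≡ 33 (mod 47), so λ ≡ 46·33 ≡ 14.
  x = λ² - 37 - 37 = 196 - 74 ≡ 28; y = λ·(37 - 28) - 5 ≡ 27. → (28, 27)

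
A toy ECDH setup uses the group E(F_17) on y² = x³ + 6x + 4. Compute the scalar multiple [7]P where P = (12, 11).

Double-and-add on 7 = (111)₂. Start with P = (12, 11) for the leading 1-bit.
double: tangent at (12, 11): λ = (3·12² + 6)/(2·11) ≡ 13/5. 5⁻¹ ≡ 7 (mod 17), so λ ≡ 13·7 ≡ 6.
  x = λ² - 12 - 12 = 36 - 24 ≡ 12; y = λ·(12 - 12) - 11 ≡ 6. → (12, 6)
add P: (12, 6) + (12, 11): same x and y₁ ≡ -y₂, so the sum is O.
double: O + O = O (identity).
add P: O + (12, 11) = (12, 11) (identity).

(12, 11)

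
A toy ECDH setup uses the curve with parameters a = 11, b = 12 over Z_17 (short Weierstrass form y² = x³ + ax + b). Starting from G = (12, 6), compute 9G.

Repeated addition: build up to 9G.
2G: tangent at (12, 6): λ = (3·12² + 11)/(2·6) ≡ 1/12. 12⁻¹ ≡ 10 (mod 17) since 12·10 = 120 ≡ 1, so λ ≡ 1·10 ≡ 10.
  x = λ² - 12 - 12 = 100 - 24 ≡ 8; y = λ·(12 - 8) - 6 ≡ 0. → (8, 0)
3G: (8, 0) + (12, 6). λ = (6 - 0)/(12 - 8) ≡ 6/4 mod 17. 4⁻¹ ≡ 13 (mod 17), so λ ≡ 10.
  x = λ² - 8 - 12 = 100 - 20 ≡ 12; y = λ·(8 - 12) - 0 ≡ 11. → (12, 11)
4G: (12, 11) + (12, 6): same x and y₁ ≡ -y₂, so the sum is O.
5G: O + (12, 6) = (12, 6) (identity).
6G: tangent at (12, 6): λ = (3·12² + 11)/(2·6) ≡ 1/12. 12⁻¹ ≡ 10 (mod 17), so λ ≡ 1·10 ≡ 10.
  x = λ² - 12 - 12 = 100 - 24 ≡ 8; y = λ·(12 - 8) - 6 ≡ 0. → (8, 0)
7G: (8, 0) + (12, 6). λ = (6 - 0)/(12 - 8) ≡ 6/4 mod 17. 4⁻¹ ≡ 13 (mod 17), so λ ≡ 10.
  x = λ² - 8 - 12 = 100 - 20 ≡ 12; y = λ·(8 - 12) - 0 ≡ 11. → (12, 11)
8G: (12, 11) + (12, 6): same x and y₁ ≡ -y₂, so the sum is O.
9G: O + (12, 6) = (12, 6) (identity).

(12, 6)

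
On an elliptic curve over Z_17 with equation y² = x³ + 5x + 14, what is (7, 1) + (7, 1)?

(16, 12)

tangent at (7, 1): λ = (3·7² + 5)/(2·1) ≡ 16/2. 2⁻¹ ≡ 9 (mod 17), so λ ≡ 16·9 ≡ 8.
  x = λ² - 7 - 7 = 64 - 14 ≡ 16; y = λ·(7 - 16) - 1 ≡ 12. → (16, 12)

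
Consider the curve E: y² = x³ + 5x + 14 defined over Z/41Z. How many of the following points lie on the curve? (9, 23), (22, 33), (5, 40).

0

(9, 23): 23² ≡ 37, rhs ≡ 9 → off.
(22, 33): 33² ≡ 23, rhs ≡ 30 → off.
(5, 40): 40² ≡ 1, rhs ≡ 0 → off.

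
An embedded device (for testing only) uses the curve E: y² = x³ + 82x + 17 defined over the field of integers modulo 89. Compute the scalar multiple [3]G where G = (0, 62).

Repeated addition: build up to 3G.
2G: tangent at (0, 62): λ = (3·0² + 82)/(2·62) ≡ 82/35. 35⁻¹ ≡ 28 (mod 89), so λ ≡ 82·28 ≡ 71.
  x = λ² - 0 - 0 = 5041 - 0 ≡ 57; y = λ·(0 - 57) - 62 ≡ 74. → (57, 74)
3G: (57, 74) + (0, 62). λ = (62 - 74)/(0 - 57) ≡ 77/32 mod 89. 32⁻¹ ≡ 64 (mod 89) since 32·64 = 2048 ≡ 1, so λ ≡ 33.
  x = λ² - 57 - 0 = 1089 - 57 ≡ 53; y = λ·(57 - 53) - 74 ≡ 58. → (53, 58)

(53, 58)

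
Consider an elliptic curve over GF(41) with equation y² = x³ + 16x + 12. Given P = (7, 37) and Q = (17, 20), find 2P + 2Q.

First 2P:
Repeated addition: build up to 2P.
2P: tangent at (7, 37): λ = (3·7² + 16)/(2·37) ≡ 40/33. 33⁻¹ ≡ 5 (mod 41), so λ ≡ 40·5 ≡ 36.
  x = λ² - 7 - 7 = 1296 - 14 ≡ 11; y = λ·(7 - 11) - 37 ≡ 24. → (11, 24)
2P = (11, 24).
Next 2Q:
Repeated addition: build up to 2Q.
2Q: tangent at (17, 20): λ = (3·17² + 16)/(2·20) ≡ 22/40. 40⁻¹ ≡ 40 (mod 41), so λ ≡ 22·40 ≡ 19.
  x = λ² - 17 - 17 = 361 - 34 ≡ 40; y = λ·(17 - 40) - 20 ≡ 35. → (40, 35)
2Q = (40, 35).
Finally 2P + 2Q:
(11, 24) + (40, 35). λ = (35 - 24)/(40 - 11) ≡ 11/29 mod 41. 29⁻¹ ≡ 17 (mod 41), so λ ≡ 23.
  x = λ² - 11 - 40 = 529 - 51 ≡ 27; y = λ·(11 - 27) - 24 ≡ 18. → (27, 18)

(27, 18)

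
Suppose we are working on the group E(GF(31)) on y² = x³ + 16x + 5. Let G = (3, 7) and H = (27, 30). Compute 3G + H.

First 3G:
Repeated addition: build up to 3G.
2G: tangent at (3, 7): λ = (3·3² + 16)/(2·7) ≡ 12/14. 14⁻¹ ≡ 20 (mod 31), so λ ≡ 12·20 ≡ 23.
  x = λ² - 3 - 3 = 529 - 6 ≡ 27; y = λ·(3 - 27) - 7 ≡ 30. → (27, 30)
3G: (27, 30) + (3, 7). λ = (7 - 30)/(3 - 27) ≡ 8/7 mod 31. 7⁻¹ ≡ 9 (mod 31), so λ ≡ 10.
  x = λ² - 27 - 3 = 100 - 30 ≡ 8; y = λ·(27 - 8) - 30 ≡ 5. → (8, 5)
3G = (8, 5).
Finally 3G + H:
(8, 5) + (27, 30). λ = (30 - 5)/(27 - 8) ≡ 25/19 mod 31. 19⁻¹ ≡ 18 (mod 31), so λ ≡ 16.
  x = λ² - 8 - 27 = 256 - 35 ≡ 4; y = λ·(8 - 4) - 5 ≡ 28. → (4, 28)

(4, 28)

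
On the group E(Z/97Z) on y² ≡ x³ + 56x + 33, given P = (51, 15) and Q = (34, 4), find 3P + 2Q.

First 3P:
Repeated addition: build up to 3P.
2P: tangent at (51, 15): λ = (3·51² + 56)/(2·15) ≡ 2/30. 30⁻¹ ≡ 55 (mod 97), so λ ≡ 2·55 ≡ 13.
  x = λ² - 51 - 51 = 169 - 102 ≡ 67; y = λ·(51 - 67) - 15 ≡ 68. → (67, 68)
3P: (67, 68) + (51, 15). λ = (15 - 68)/(51 - 67) ≡ 44/81 mod 97. 81⁻¹ ≡ 6 (mod 97), so λ ≡ 70.
  x = λ² - 67 - 51 = 4900 - 118 ≡ 29; y = λ·(67 - 29) - 68 ≡ 70. → (29, 70)
3P = (29, 70).
Next 2Q:
Repeated addition: build up to 2Q.
2Q: tangent at (34, 4): λ = (3·34² + 56)/(2·4) ≡ 32/8. 8⁻¹ ≡ 85 (mod 97), so λ ≡ 32·85 ≡ 4.
  x = λ² - 34 - 34 = 16 - 68 ≡ 45; y = λ·(34 - 45) - 4 ≡ 49. → (45, 49)
2Q = (45, 49).
Finally 3P + 2Q:
(29, 70) + (45, 49). λ = (49 - 70)/(45 - 29) ≡ 76/16 mod 97. 16⁻¹ ≡ 91 (mod 97), so λ ≡ 29.
  x = λ² - 29 - 45 = 841 - 74 ≡ 88; y = λ·(29 - 88) - 70 ≡ 62. → (88, 62)

(88, 62)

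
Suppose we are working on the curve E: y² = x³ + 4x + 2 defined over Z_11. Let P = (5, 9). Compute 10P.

Repeated addition: build up to 10P.
2P: tangent at (5, 9): λ = (3·5² + 4)/(2·9) ≡ 2/7. 7⁻¹ ≡ 8 (mod 11) since 7·8 = 56 ≡ 1, so λ ≡ 2·8 ≡ 5.
  x = λ² - 5 - 5 = 25 - 10 ≡ 4; y = λ·(5 - 4) - 9 ≡ 7. → (4, 7)
3P: (4, 7) + (5, 9). λ = (9 - 7)/(5 - 4) ≡ 2/1 mod 11. 1⁻¹ ≡ 1 (mod 11) since 1·1 = 1 ≡ 1, so λ ≡ 2.
  x = λ² - 4 - 5 = 4 - 9 ≡ 6; y = λ·(4 - 6) - 7 ≡ 0. → (6, 0)
4P: (6, 0) + (5, 9). λ = (9 - 0)/(5 - 6) ≡ 9/10 mod 11. 10⁻¹ ≡ 10 (mod 11) since 10·10 = 100 ≡ 1, so λ ≡ 2.
  x = λ² - 6 - 5 = 4 - 11 ≡ 4; y = λ·(6 - 4) - 0 ≡ 4. → (4, 4)
5P: (4, 4) + (5, 9). λ = (9 - 4)/(5 - 4) ≡ 5/1 mod 11. 1⁻¹ ≡ 1 (mod 11), so λ ≡ 5.
  x = λ² - 4 - 5 = 25 - 9 ≡ 5; y = λ·(4 - 5) - 4 ≡ 2. → (5, 2)
6P: (5, 2) + (5, 9): same x and y₁ ≡ -y₂, so the sum is 𝒪.
7P: 𝒪 + (5, 9) = (5, 9) (identity).
8P: tangent at (5, 9): λ = (3·5² + 4)/(2·9) ≡ 2/7. 7⁻¹ ≡ 8 (mod 11), so λ ≡ 2·8 ≡ 5.
  x = λ² - 5 - 5 = 25 - 10 ≡ 4; y = λ·(5 - 4) - 9 ≡ 7. → (4, 7)
9P: (4, 7) + (5, 9). λ = (9 - 7)/(5 - 4) ≡ 2/1 mod 11. 1⁻¹ ≡ 1 (mod 11), so λ ≡ 2.
  x = λ² - 4 - 5 = 4 - 9 ≡ 6; y = λ·(4 - 6) - 7 ≡ 0. → (6, 0)
10P: (6, 0) + (5, 9). λ = (9 - 0)/(5 - 6) ≡ 9/10 mod 11. 10⁻¹ ≡ 10 (mod 11) since 10·10 = 100 ≡ 1, so λ ≡ 2.
  x = λ² - 6 - 5 = 4 - 11 ≡ 4; y = λ·(6 - 4) - 0 ≡ 4. → (4, 4)

(4, 4)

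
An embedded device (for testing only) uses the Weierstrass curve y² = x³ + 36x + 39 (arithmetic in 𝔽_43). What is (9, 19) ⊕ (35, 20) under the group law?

(9, 19) + (35, 20). λ = (20 - 19)/(35 - 9) ≡ 1/26 mod 43. 26⁻¹ ≡ 5 (mod 43), so λ ≡ 5.
  x = λ² - 9 - 35 = 25 - 44 ≡ 24; y = λ·(9 - 24) - 19 ≡ 35. → (24, 35)

(24, 35)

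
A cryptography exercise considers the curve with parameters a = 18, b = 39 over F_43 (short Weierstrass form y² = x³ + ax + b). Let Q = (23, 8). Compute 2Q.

(28, 36)

tangent at (23, 8): λ = (3·23² + 18)/(2·8) ≡ 14/16. 16⁻¹ ≡ 35 (mod 43), so λ ≡ 14·35 ≡ 17.
  x = λ² - 23 - 23 = 289 - 46 ≡ 28; y = λ·(23 - 28) - 8 ≡ 36. → (28, 36)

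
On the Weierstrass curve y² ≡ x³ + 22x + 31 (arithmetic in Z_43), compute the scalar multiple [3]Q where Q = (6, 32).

Repeated addition: build up to 3Q.
2Q: tangent at (6, 32): λ = (3·6² + 22)/(2·32) ≡ 1/21. 21⁻¹ ≡ 41 (mod 43) since 21·41 = 861 ≡ 1, so λ ≡ 1·41 ≡ 41.
  x = λ² - 6 - 6 = 1681 - 12 ≡ 35; y = λ·(6 - 35) - 32 ≡ 26. → (35, 26)
3Q: (35, 26) + (6, 32). λ = (32 - 26)/(6 - 35) ≡ 6/14 mod 43. 14⁻¹ ≡ 40 (mod 43), so λ ≡ 25.
  x = λ² - 35 - 6 = 625 - 41 ≡ 25; y = λ·(35 - 25) - 26 ≡ 9. → (25, 9)

(25, 9)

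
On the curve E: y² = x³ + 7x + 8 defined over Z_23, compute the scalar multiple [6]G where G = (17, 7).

(8, 22)

Repeated addition: build up to 6G.
2G: tangent at (17, 7): λ = (3·17² + 7)/(2·7) ≡ 0/14. 14⁻¹ ≡ 5 (mod 23), so λ ≡ 0·5 ≡ 0.
  x = λ² - 17 - 17 = 0 - 34 ≡ 12; y = λ·(17 - 12) - 7 ≡ 16. → (12, 16)
3G: (12, 16) + (17, 7). λ = (7 - 16)/(17 - 12) ≡ 14/5 mod 23. 5⁻¹ ≡ 14 (mod 23) since 5·14 = 70 ≡ 1, so λ ≡ 12.
  x = λ² - 12 - 17 = 144 - 29 ≡ 0; y = λ·(12 - 0) - 16 ≡ 13. → (0, 13)
4G: (0, 13) + (17, 7). λ = (7 - 13)/(17 - 0) ≡ 17/17 mod 23. 17⁻¹ ≡ 19 (mod 23), so λ ≡ 1.
  x = λ² - 0 - 17 = 1 - 17 ≡ 7; y = λ·(0 - 7) - 13 ≡ 3. → (7, 3)
5G: (7, 3) + (17, 7). λ = (7 - 3)/(17 - 7) ≡ 4/10 mod 23. 10⁻¹ ≡ 7 (mod 23), so λ ≡ 5.
  x = λ² - 7 - 17 = 25 - 24 ≡ 1; y = λ·(7 - 1) - 3 ≡ 4. → (1, 4)
6G: (1, 4) + (17, 7). λ = (7 - 4)/(17 - 1) ≡ 3/16 mod 23. 16⁻¹ ≡ 13 (mod 23), so λ ≡ 16.
  x = λ² - 1 - 17 = 256 - 18 ≡ 8; y = λ·(1 - 8) - 4 ≡ 22. → (8, 22)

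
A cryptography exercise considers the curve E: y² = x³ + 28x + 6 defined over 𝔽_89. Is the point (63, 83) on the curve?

y² = 83² ≡ 36; x³ + 28x + 6 = 251817 ≡ 36 (mod 89). 36 = 36.

yes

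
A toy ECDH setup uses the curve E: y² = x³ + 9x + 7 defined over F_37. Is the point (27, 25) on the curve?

no

y² = 25² ≡ 33; x³ + 9x + 7 = 19933 ≡ 27 (mod 37). 33 ≠ 27.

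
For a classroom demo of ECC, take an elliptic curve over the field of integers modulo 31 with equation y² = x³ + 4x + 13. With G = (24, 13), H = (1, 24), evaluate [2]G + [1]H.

First 2G:
Repeated addition: build up to 2G.
2G: tangent at (24, 13): λ = (3·24² + 4)/(2·13) ≡ 27/26. 26⁻¹ ≡ 6 (mod 31), so λ ≡ 27·6 ≡ 7.
  x = λ² - 24 - 24 = 49 - 48 ≡ 1; y = λ·(24 - 1) - 13 ≡ 24. → (1, 24)
2G = (1, 24).
Finally 2G + H:
tangent at (1, 24): λ = (3·1² + 4)/(2·24) ≡ 7/17. 17⁻¹ ≡ 11 (mod 31), so λ ≡ 7·11 ≡ 15.
  x = λ² - 1 - 1 = 225 - 2 ≡ 6; y = λ·(1 - 6) - 24 ≡ 25. → (6, 25)

(6, 25)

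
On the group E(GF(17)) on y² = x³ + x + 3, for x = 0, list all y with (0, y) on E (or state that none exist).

x³ + 1x + 3 = 3 ≡ 3 (mod 17).
3 is a non-residue mod 17; no y exists.

none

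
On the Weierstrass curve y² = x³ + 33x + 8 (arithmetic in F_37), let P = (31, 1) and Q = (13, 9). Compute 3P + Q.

(21, 34)

First 3P:
Repeated addition: build up to 3P.
2P: tangent at (31, 1): λ = (3·31² + 33)/(2·1) ≡ 30/2. 2⁻¹ ≡ 19 (mod 37), so λ ≡ 30·19 ≡ 15.
  x = λ² - 31 - 31 = 225 - 62 ≡ 15; y = λ·(31 - 15) - 1 ≡ 17. → (15, 17)
3P: (15, 17) + (31, 1). λ = (1 - 17)/(31 - 15) ≡ 21/16 mod 37. 16⁻¹ ≡ 7 (mod 37), so λ ≡ 36.
  x = λ² - 15 - 31 = 1296 - 46 ≡ 29; y = λ·(15 - 29) - 17 ≡ 34. → (29, 34)
3P = (29, 34).
Finally 3P + Q:
(29, 34) + (13, 9). λ = (9 - 34)/(13 - 29) ≡ 12/21 mod 37. 21⁻¹ ≡ 30 (mod 37) since 21·30 = 630 ≡ 1, so λ ≡ 27.
  x = λ² - 29 - 13 = 729 - 42 ≡ 21; y = λ·(29 - 21) - 34 ≡ 34. → (21, 34)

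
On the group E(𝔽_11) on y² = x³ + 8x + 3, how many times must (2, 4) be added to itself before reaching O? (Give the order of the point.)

2P: tangent at (2, 4): λ = (3·2² + 8)/(2·4) ≡ 9/8. 8⁻¹ ≡ 7 (mod 11), so λ ≡ 9·7 ≡ 8.
  x = λ² - 2 - 2 = 64 - 4 ≡ 5; y = λ·(2 - 5) - 4 ≡ 5. → (5, 5)
3P: (5, 5) + (2, 4). λ = (4 - 5)/(2 - 5) ≡ 10/8 mod 11. 8⁻¹ ≡ 7 (mod 11) since 8·7 = 56 ≡ 1, so λ ≡ 4.
  x = λ² - 5 - 2 = 16 - 7 ≡ 9; y = λ·(5 - 9) - 5 ≡ 1. → (9, 1)
4P: (9, 1) + (2, 4). λ = (4 - 1)/(2 - 9) ≡ 3/4 mod 11. 4⁻¹ ≡ 3 (mod 11), so λ ≡ 9.
  x = λ² - 9 - 2 = 81 - 11 ≡ 4; y = λ·(9 - 4) - 1 ≡ 0. → (4, 0)
5P: (4, 0) + (2, 4). λ = (4 - 0)/(2 - 4) ≡ 4/9 mod 11. 9⁻¹ ≡ 5 (mod 11), so λ ≡ 9.
  x = λ² - 4 - 2 = 81 - 6 ≡ 9; y = λ·(4 - 9) - 0 ≡ 10. → (9, 10)
6P: (9, 10) + (2, 4). λ = (4 - 10)/(2 - 9) ≡ 5/4 mod 11. 4⁻¹ ≡ 3 (mod 11) since 4·3 = 12 ≡ 1, so λ ≡ 4.
  x = λ² - 9 - 2 = 16 - 11 ≡ 5; y = λ·(9 - 5) - 10 ≡ 6. → (5, 6)
7P: (5, 6) + (2, 4). λ = (4 - 6)/(2 - 5) ≡ 9/8 mod 11. 8⁻¹ ≡ 7 (mod 11) since 8·7 = 56 ≡ 1, so λ ≡ 8.
  x = λ² - 5 - 2 = 64 - 7 ≡ 2; y = λ·(5 - 2) - 6 ≡ 7. → (2, 7)
8P: (2, 7) + (2, 4): same x and y₁ ≡ -y₂, so the sum is O.
8P = O, so the order is 8.

8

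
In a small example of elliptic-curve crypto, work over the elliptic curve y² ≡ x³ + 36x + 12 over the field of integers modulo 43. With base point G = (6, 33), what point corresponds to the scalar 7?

Double-and-add on 7 = (111)₂. Start with G = (6, 33) for the leading 1-bit.
double: tangent at (6, 33): λ = (3·6² + 36)/(2·33) ≡ 15/23. 23⁻¹ ≡ 15 (mod 43) since 23·15 = 345 ≡ 1, so λ ≡ 15·15 ≡ 10.
  x = λ² - 6 - 6 = 100 - 12 ≡ 2; y = λ·(6 - 2) - 33 ≡ 7. → (2, 7)
add G: (2, 7) + (6, 33). λ = (33 - 7)/(6 - 2) ≡ 26/4 mod 43. 4⁻¹ ≡ 11 (mod 43), so λ ≡ 28.
  x = λ² - 2 - 6 = 784 - 8 ≡ 2; y = λ·(2 - 2) - 7 ≡ 36. → (2, 36)
double: tangent at (2, 36): λ = (3·2² + 36)/(2·36) ≡ 5/29. 29⁻¹ ≡ 3 (mod 43), so λ ≡ 5·3 ≡ 15.
  x = λ² - 2 - 2 = 225 - 4 ≡ 6; y = λ·(2 - 6) - 36 ≡ 33. → (6, 33)
add G: tangent at (6, 33): λ = (3·6² + 36)/(2·33) ≡ 15/23. 23⁻¹ ≡ 15 (mod 43), so λ ≡ 15·15 ≡ 10.
  x = λ² - 6 - 6 = 100 - 12 ≡ 2; y = λ·(6 - 2) - 33 ≡ 7. → (2, 7)

(2, 7)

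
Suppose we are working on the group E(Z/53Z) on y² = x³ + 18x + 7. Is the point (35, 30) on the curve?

y² = 30² ≡ 52; x³ + 18x + 7 = 43512 ≡ 52 (mod 53). 52 = 52.

yes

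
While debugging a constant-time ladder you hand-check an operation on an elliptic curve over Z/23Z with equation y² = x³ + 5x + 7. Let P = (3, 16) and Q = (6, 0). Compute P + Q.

(22, 1)

(3, 16) + (6, 0). λ = (0 - 16)/(6 - 3) ≡ 7/3 mod 23. 3⁻¹ ≡ 8 (mod 23) since 3·8 = 24 ≡ 1, so λ ≡ 10.
  x = λ² - 3 - 6 = 100 - 9 ≡ 22; y = λ·(3 - 22) - 16 ≡ 1. → (22, 1)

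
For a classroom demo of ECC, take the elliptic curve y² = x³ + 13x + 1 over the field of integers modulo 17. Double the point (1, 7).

tangent at (1, 7): λ = (3·1² + 13)/(2·7) ≡ 16/14. 14⁻¹ ≡ 11 (mod 17), so λ ≡ 16·11 ≡ 6.
  x = λ² - 1 - 1 = 36 - 2 ≡ 0; y = λ·(1 - 0) - 7 ≡ 16. → (0, 16)

(0, 16)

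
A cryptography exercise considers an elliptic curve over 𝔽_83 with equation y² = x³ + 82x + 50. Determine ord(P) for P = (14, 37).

12

2P: tangent at (14, 37): λ = (3·14² + 82)/(2·37) ≡ 6/74. 74⁻¹ ≡ 46 (mod 83), so λ ≡ 6·46 ≡ 27.
  x = λ² - 14 - 14 = 729 - 28 ≡ 37; y = λ·(14 - 37) - 37 ≡ 6. → (37, 6)
3P: (37, 6) + (14, 37). λ = (37 - 6)/(14 - 37) ≡ 31/60 mod 83. 60⁻¹ ≡ 18 (mod 83) since 60·18 = 1080 ≡ 1, so λ ≡ 60.
  x = λ² - 37 - 14 = 3600 - 51 ≡ 63; y = λ·(37 - 63) - 6 ≡ 11. → (63, 11)
4P: (63, 11) + (14, 37). λ = (37 - 11)/(14 - 63) ≡ 26/34 mod 83. 34⁻¹ ≡ 22 (mod 83) since 34·22 = 748 ≡ 1, so λ ≡ 74.
  x = λ² - 63 - 14 = 5476 - 77 ≡ 4; y = λ·(63 - 4) - 11 ≡ 39. → (4, 39)
5P: (4, 39) + (14, 37). λ = (37 - 39)/(14 - 4) ≡ 81/10 mod 83. 10⁻¹ ≡ 25 (mod 83), so λ ≡ 33.
  x = λ² - 4 - 14 = 1089 - 18 ≡ 75; y = λ·(4 - 75) - 39 ≡ 25. → (75, 25)
6P: (75, 25) + (14, 37). λ = (37 - 25)/(14 - 75) ≡ 12/22 mod 83. 22⁻¹ ≡ 34 (mod 83), so λ ≡ 76.
  x = λ² - 75 - 14 = 5776 - 89 ≡ 43; y = λ·(75 - 43) - 25 ≡ 0. → (43, 0)
7P: (43, 0) + (14, 37). λ = (37 - 0)/(14 - 43) ≡ 37/54 mod 83. 54⁻¹ ≡ 20 (mod 83), so λ ≡ 76.
  x = λ² - 43 - 14 = 5776 - 57 ≡ 75; y = λ·(43 - 75) - 0 ≡ 58. → (75, 58)
8P: (75, 58) + (14, 37). λ = (37 - 58)/(14 - 75) ≡ 62/22 mod 83. 22⁻¹ ≡ 34 (mod 83) since 22·34 = 748 ≡ 1, so λ ≡ 33.
  x = λ² - 75 - 14 = 1089 - 89 ≡ 4; y = λ·(75 - 4) - 58 ≡ 44. → (4, 44)
9P: (4, 44) + (14, 37). λ = (37 - 44)/(14 - 4) ≡ 76/10 mod 83. 10⁻¹ ≡ 25 (mod 83), so λ ≡ 74.
  x = λ² - 4 - 14 = 5476 - 18 ≡ 63; y = λ·(4 - 63) - 44 ≡ 72. → (63, 72)
10P: (63, 72) + (14, 37). λ = (37 - 72)/(14 - 63) ≡ 48/34 mod 83. 34⁻¹ ≡ 22 (mod 83), so λ ≡ 60.
  x = λ² - 63 - 14 = 3600 - 77 ≡ 37; y = λ·(63 - 37) - 72 ≡ 77. → (37, 77)
11P: (37, 77) + (14, 37). λ = (37 - 77)/(14 - 37) ≡ 43/60 mod 83. 60⁻¹ ≡ 18 (mod 83), so λ ≡ 27.
  x = λ² - 37 - 14 = 729 - 51 ≡ 14; y = λ·(37 - 14) - 77 ≡ 46. → (14, 46)
12P: (14, 46) + (14, 37): same x and y₁ ≡ -y₂, so the sum is 𝒪.
12P = 𝒪, so the order is 12.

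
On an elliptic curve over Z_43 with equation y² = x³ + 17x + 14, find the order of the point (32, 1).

2P: tangent at (32, 1): λ = (3·32² + 17)/(2·1) ≡ 36/2. 2⁻¹ ≡ 22 (mod 43), so λ ≡ 36·22 ≡ 18.
  x = λ² - 32 - 32 = 324 - 64 ≡ 2; y = λ·(32 - 2) - 1 ≡ 23. → (2, 23)
3P: (2, 23) + (32, 1). λ = (1 - 23)/(32 - 2) ≡ 21/30 mod 43. 30⁻¹ ≡ 33 (mod 43), so λ ≡ 5.
  x = λ² - 2 - 32 = 25 - 34 ≡ 34; y = λ·(2 - 34) - 23 ≡ 32. → (34, 32)
4P: (34, 32) + (32, 1). λ = (1 - 32)/(32 - 34) ≡ 12/41 mod 43. 41⁻¹ ≡ 21 (mod 43), so λ ≡ 37.
  x = λ² - 34 - 32 = 1369 - 66 ≡ 13; y = λ·(34 - 13) - 32 ≡ 14. → (13, 14)
5P: (13, 14) + (32, 1). λ = (1 - 14)/(32 - 13) ≡ 30/19 mod 43. 19⁻¹ ≡ 34 (mod 43), so λ ≡ 31.
  x = λ² - 13 - 32 = 961 - 45 ≡ 13; y = λ·(13 - 13) - 14 ≡ 29. → (13, 29)
6P: (13, 29) + (32, 1). λ = (1 - 29)/(32 - 13) ≡ 15/19 mod 43. 19⁻¹ ≡ 34 (mod 43), so λ ≡ 37.
  x = λ² - 13 - 32 = 1369 - 45 ≡ 34; y = λ·(13 - 34) - 29 ≡ 11. → (34, 11)
7P: (34, 11) + (32, 1). λ = (1 - 11)/(32 - 34) ≡ 33/41 mod 43. 41⁻¹ ≡ 21 (mod 43), so λ ≡ 5.
  x = λ² - 34 - 32 = 25 - 66 ≡ 2; y = λ·(34 - 2) - 11 ≡ 20. → (2, 20)
8P: (2, 20) + (32, 1). λ = (1 - 20)/(32 - 2) ≡ 24/30 mod 43. 30⁻¹ ≡ 33 (mod 43) since 30·33 = 990 ≡ 1, so λ ≡ 18.
  x = λ² - 2 - 32 = 324 - 34 ≡ 32; y = λ·(2 - 32) - 20 ≡ 42. → (32, 42)
9P: (32, 42) + (32, 1): same x and y₁ ≡ -y₂, so the sum is 𝒪.
9P = 𝒪, so the order is 9.

9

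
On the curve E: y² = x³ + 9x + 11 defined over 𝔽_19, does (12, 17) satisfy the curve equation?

yes

y² = 17² ≡ 4; x³ + 9x + 11 = 1847 ≡ 4 (mod 19). 4 = 4.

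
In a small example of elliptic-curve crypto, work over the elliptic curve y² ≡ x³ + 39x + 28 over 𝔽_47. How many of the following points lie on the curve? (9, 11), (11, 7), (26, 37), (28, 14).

(9, 11): 11² ≡ 27, rhs ≡ 27 → on.
(11, 7): 7² ≡ 2, rhs ≡ 2 → on.
(26, 37): 37² ≡ 6, rhs ≡ 6 → on.
(28, 14): 14² ≡ 8, rhs ≡ 42 → off.

3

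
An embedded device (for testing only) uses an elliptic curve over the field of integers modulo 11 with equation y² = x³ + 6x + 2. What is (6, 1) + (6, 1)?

tangent at (6, 1): λ = (3·6² + 6)/(2·1) ≡ 4/2. 2⁻¹ ≡ 6 (mod 11) since 2·6 = 12 ≡ 1, so λ ≡ 4·6 ≡ 2.
  x = λ² - 6 - 6 = 4 - 12 ≡ 3; y = λ·(6 - 3) - 1 ≡ 5. → (3, 5)

(3, 5)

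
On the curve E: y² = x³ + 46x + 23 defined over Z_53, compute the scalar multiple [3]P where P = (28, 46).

(50, 21)

Repeated addition: build up to 3P.
2P: tangent at (28, 46): λ = (3·28² + 46)/(2·46) ≡ 13/39. 39⁻¹ ≡ 34 (mod 53), so λ ≡ 13·34 ≡ 18.
  x = λ² - 28 - 28 = 324 - 56 ≡ 3; y = λ·(28 - 3) - 46 ≡ 33. → (3, 33)
3P: (3, 33) + (28, 46). λ = (46 - 33)/(28 - 3) ≡ 13/25 mod 53. 25⁻¹ ≡ 17 (mod 53), so λ ≡ 9.
  x = λ² - 3 - 28 = 81 - 31 ≡ 50; y = λ·(3 - 50) - 33 ≡ 21. → (50, 21)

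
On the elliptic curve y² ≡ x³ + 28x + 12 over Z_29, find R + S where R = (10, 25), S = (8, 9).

(10, 25) + (8, 9). λ = (9 - 25)/(8 - 10) ≡ 13/27 mod 29. 27⁻¹ ≡ 14 (mod 29) since 27·14 = 378 ≡ 1, so λ ≡ 8.
  x = λ² - 10 - 8 = 64 - 18 ≡ 17; y = λ·(10 - 17) - 25 ≡ 6. → (17, 6)

(17, 6)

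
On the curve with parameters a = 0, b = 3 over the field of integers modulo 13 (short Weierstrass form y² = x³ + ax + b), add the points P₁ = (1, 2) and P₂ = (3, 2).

(9, 11)

(1, 2) + (3, 2). λ = (2 - 2)/(3 - 1) ≡ 0/2 mod 13. 2⁻¹ ≡ 7 (mod 13) since 2·7 = 14 ≡ 1, so λ ≡ 0.
  x = λ² - 1 - 3 = 0 - 4 ≡ 9; y = λ·(1 - 9) - 2 ≡ 11. → (9, 11)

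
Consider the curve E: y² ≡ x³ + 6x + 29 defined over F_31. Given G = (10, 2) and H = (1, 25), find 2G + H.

First 2G:
Repeated addition: build up to 2G.
2G: tangent at (10, 2): λ = (3·10² + 6)/(2·2) ≡ 27/4. 4⁻¹ ≡ 8 (mod 31), so λ ≡ 27·8 ≡ 30.
  x = λ² - 10 - 10 = 900 - 20 ≡ 12; y = λ·(10 - 12) - 2 ≡ 0. → (12, 0)
2G = (12, 0).
Finally 2G + H:
(12, 0) + (1, 25). λ = (25 - 0)/(1 - 12) ≡ 25/20 mod 31. 20⁻¹ ≡ 14 (mod 31), so λ ≡ 9.
  x = λ² - 12 - 1 = 81 - 13 ≡ 6; y = λ·(12 - 6) - 0 ≡ 23. → (6, 23)

(6, 23)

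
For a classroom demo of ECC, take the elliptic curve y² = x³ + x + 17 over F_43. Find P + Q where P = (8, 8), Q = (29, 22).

(16, 1)

(8, 8) + (29, 22). λ = (22 - 8)/(29 - 8) ≡ 14/21 mod 43. 21⁻¹ ≡ 41 (mod 43), so λ ≡ 15.
  x = λ² - 8 - 29 = 225 - 37 ≡ 16; y = λ·(8 - 16) - 8 ≡ 1. → (16, 1)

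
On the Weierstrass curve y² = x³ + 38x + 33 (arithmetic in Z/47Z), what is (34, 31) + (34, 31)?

tangent at (34, 31): λ = (3·34² + 38)/(2·31) ≡ 28/15. 15⁻¹ ≡ 22 (mod 47), so λ ≡ 28·22 ≡ 5.
  x = λ² - 34 - 34 = 25 - 68 ≡ 4; y = λ·(34 - 4) - 31 ≡ 25. → (4, 25)

(4, 25)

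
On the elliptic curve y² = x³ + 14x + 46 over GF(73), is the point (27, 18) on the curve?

yes

y² = 18² ≡ 32; x³ + 14x + 46 = 20107 ≡ 32 (mod 73). 32 = 32.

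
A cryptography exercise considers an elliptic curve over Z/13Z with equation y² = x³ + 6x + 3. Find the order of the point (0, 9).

9

2P: tangent at (0, 9): λ = (3·0² + 6)/(2·9) ≡ 6/5. 5⁻¹ ≡ 8 (mod 13) since 5·8 = 40 ≡ 1, so λ ≡ 6·8 ≡ 9.
  x = λ² - 0 - 0 = 81 - 0 ≡ 3; y = λ·(0 - 3) - 9 ≡ 3. → (3, 3)
3P: (3, 3) + (0, 9). λ = (9 - 3)/(0 - 3) ≡ 6/10 mod 13. 10⁻¹ ≡ 4 (mod 13), so λ ≡ 11.
  x = λ² - 3 - 0 = 121 - 3 ≡ 1; y = λ·(3 - 1) - 3 ≡ 6. → (1, 6)
4P: (1, 6) + (0, 9). λ = (9 - 6)/(0 - 1) ≡ 3/12 mod 13. 12⁻¹ ≡ 12 (mod 13) since 12·12 = 144 ≡ 1, so λ ≡ 10.
  x = λ² - 1 - 0 = 100 - 1 ≡ 8; y = λ·(1 - 8) - 6 ≡ 2. → (8, 2)
5P: (8, 2) + (0, 9). λ = (9 - 2)/(0 - 8) ≡ 7/5 mod 13. 5⁻¹ ≡ 8 (mod 13) since 5·8 = 40 ≡ 1, so λ ≡ 4.
  x = λ² - 8 - 0 = 16 - 8 ≡ 8; y = λ·(8 - 8) - 2 ≡ 11. → (8, 11)
6P: (8, 11) + (0, 9). λ = (9 - 11)/(0 - 8) ≡ 11/5 mod 13. 5⁻¹ ≡ 8 (mod 13) since 5·8 = 40 ≡ 1, so λ ≡ 10.
  x = λ² - 8 - 0 = 100 - 8 ≡ 1; y = λ·(8 - 1) - 11 ≡ 7. → (1, 7)
7P: (1, 7) + (0, 9). λ = (9 - 7)/(0 - 1) ≡ 2/12 mod 13. 12⁻¹ ≡ 12 (mod 13), so λ ≡ 11.
  x = λ² - 1 - 0 = 121 - 1 ≡ 3; y = λ·(1 - 3) - 7 ≡ 10. → (3, 10)
8P: (3, 10) + (0, 9). λ = (9 - 10)/(0 - 3) ≡ 12/10 mod 13. 10⁻¹ ≡ 4 (mod 13) since 10·4 = 40 ≡ 1, so λ ≡ 9.
  x = λ² - 3 - 0 = 81 - 3 ≡ 0; y = λ·(3 - 0) - 10 ≡ 4. → (0, 4)
9P: (0, 4) + (0, 9): same x and y₁ ≡ -y₂, so the sum is O.
9P = O, so the order is 9.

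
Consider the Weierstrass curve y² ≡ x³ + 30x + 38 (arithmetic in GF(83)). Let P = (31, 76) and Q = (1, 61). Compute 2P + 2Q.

First 2P:
Repeated addition: build up to 2P.
2P: tangent at (31, 76): λ = (3·31² + 30)/(2·76) ≡ 8/69. 69⁻¹ ≡ 77 (mod 83) since 69·77 = 5313 ≡ 1, so λ ≡ 8·77 ≡ 35.
  x = λ² - 31 - 31 = 1225 - 62 ≡ 1; y = λ·(31 - 1) - 76 ≡ 61. → (1, 61)
2P = (1, 61).
Next 2Q:
Repeated addition: build up to 2Q.
2Q: tangent at (1, 61): λ = (3·1² + 30)/(2·61) ≡ 33/39. 39⁻¹ ≡ 66 (mod 83), so λ ≡ 33·66 ≡ 20.
  x = λ² - 1 - 1 = 400 - 2 ≡ 66; y = λ·(1 - 66) - 61 ≡ 50. → (66, 50)
2Q = (66, 50).
Finally 2P + 2Q:
(1, 61) + (66, 50). λ = (50 - 61)/(66 - 1) ≡ 72/65 mod 83. 65⁻¹ ≡ 23 (mod 83) since 65·23 = 1495 ≡ 1, so λ ≡ 79.
  x = λ² - 1 - 66 = 6241 - 67 ≡ 32; y = λ·(1 - 32) - 61 ≡ 63. → (32, 63)

(32, 63)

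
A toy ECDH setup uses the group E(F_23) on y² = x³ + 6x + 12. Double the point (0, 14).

(18, 15)

tangent at (0, 14): λ = (3·0² + 6)/(2·14) ≡ 6/5. 5⁻¹ ≡ 14 (mod 23), so λ ≡ 6·14 ≡ 15.
  x = λ² - 0 - 0 = 225 - 0 ≡ 18; y = λ·(0 - 18) - 14 ≡ 15. → (18, 15)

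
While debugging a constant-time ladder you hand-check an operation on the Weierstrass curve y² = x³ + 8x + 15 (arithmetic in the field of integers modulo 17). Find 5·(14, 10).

(3, 7)

Write G = (14, 10).
Repeated addition: build up to 5G.
2G: tangent at (14, 10): λ = (3·14² + 8)/(2·10) ≡ 1/3. 3⁻¹ ≡ 6 (mod 17), so λ ≡ 1·6 ≡ 6.
  x = λ² - 14 - 14 = 36 - 28 ≡ 8; y = λ·(14 - 8) - 10 ≡ 9. → (8, 9)
3G: (8, 9) + (14, 10). λ = (10 - 9)/(14 - 8) ≡ 1/6 mod 17. 6⁻¹ ≡ 3 (mod 17), so λ ≡ 3.
  x = λ² - 8 - 14 = 9 - 22 ≡ 4; y = λ·(8 - 4) - 9 ≡ 3. → (4, 3)
4G: (4, 3) + (14, 10). λ = (10 - 3)/(14 - 4) ≡ 7/10 mod 17. 10⁻¹ ≡ 12 (mod 17), so λ ≡ 16.
  x = λ² - 4 - 14 = 256 - 18 ≡ 0; y = λ·(4 - 0) - 3 ≡ 10. → (0, 10)
5G: (0, 10) + (14, 10). λ = (10 - 10)/(14 - 0) ≡ 0/14 mod 17. 14⁻¹ ≡ 11 (mod 17), so λ ≡ 0.
  x = λ² - 0 - 14 = 0 - 14 ≡ 3; y = λ·(0 - 3) - 10 ≡ 7. → (3, 7)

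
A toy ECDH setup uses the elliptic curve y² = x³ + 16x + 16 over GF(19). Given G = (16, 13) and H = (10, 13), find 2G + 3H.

First 2G:
Repeated addition: build up to 2G.
2G: tangent at (16, 13): λ = (3·16² + 16)/(2·13) ≡ 5/7. 7⁻¹ ≡ 11 (mod 19), so λ ≡ 5·11 ≡ 17.
  x = λ² - 16 - 16 = 289 - 32 ≡ 10; y = λ·(16 - 10) - 13 ≡ 13. → (10, 13)
2G = (10, 13).
Next 3H:
Repeated addition: build up to 3H.
2H: tangent at (10, 13): λ = (3·10² + 16)/(2·13) ≡ 12/7. 7⁻¹ ≡ 11 (mod 19) since 7·11 = 77 ≡ 1, so λ ≡ 12·11 ≡ 18.
  x = λ² - 10 - 10 = 324 - 20 ≡ 0; y = λ·(10 - 0) - 13 ≡ 15. → (0, 15)
3H: (0, 15) + (10, 13). λ = (13 - 15)/(10 - 0) ≡ 17/10 mod 19. 10⁻¹ ≡ 2 (mod 19) since 10·2 = 20 ≡ 1, so λ ≡ 15.
  x = λ² - 0 - 10 = 225 - 10 ≡ 6; y = λ·(0 - 6) - 15 ≡ 9. → (6, 9)
3H = (6, 9).
Finally 2G + 3H:
(10, 13) + (6, 9). λ = (9 - 13)/(6 - 10) ≡ 15/15 mod 19. 15⁻¹ ≡ 14 (mod 19), so λ ≡ 1.
  x = λ² - 10 - 6 = 1 - 16 ≡ 4; y = λ·(10 - 4) - 13 ≡ 12. → (4, 12)

(4, 12)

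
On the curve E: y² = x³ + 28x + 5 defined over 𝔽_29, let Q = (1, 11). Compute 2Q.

tangent at (1, 11): λ = (3·1² + 28)/(2·11) ≡ 2/22. 22⁻¹ ≡ 4 (mod 29), so λ ≡ 2·4 ≡ 8.
  x = λ² - 1 - 1 = 64 - 2 ≡ 4; y = λ·(1 - 4) - 11 ≡ 23. → (4, 23)

(4, 23)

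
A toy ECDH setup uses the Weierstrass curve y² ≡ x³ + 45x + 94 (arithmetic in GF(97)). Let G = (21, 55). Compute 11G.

(4, 85)

Double-and-add on 11 = (1011)₂. Start with G = (21, 55) for the leading 1-bit.
double: tangent at (21, 55): λ = (3·21² + 45)/(2·55) ≡ 10/13. 13⁻¹ ≡ 15 (mod 97), so λ ≡ 10·15 ≡ 53.
  x = λ² - 21 - 21 = 2809 - 42 ≡ 51; y = λ·(21 - 51) - 55 ≡ 4. → (51, 4)
double: tangent at (51, 4): λ = (3·51² + 45)/(2·4) ≡ 88/8. 8⁻¹ ≡ 85 (mod 97), so λ ≡ 88·85 ≡ 11.
  x = λ² - 51 - 51 = 121 - 102 ≡ 19; y = λ·(51 - 19) - 4 ≡ 57. → (19, 57)
add G: (19, 57) + (21, 55). λ = (55 - 57)/(21 - 19) ≡ 95/2 mod 97. 2⁻¹ ≡ 49 (mod 97), so λ ≡ 96.
  x = λ² - 19 - 21 = 9216 - 40 ≡ 58; y = λ·(19 - 58) - 57 ≡ 79. → (58, 79)
double: tangent at (58, 79): λ = (3·58² + 45)/(2·79) ≡ 49/61. 61⁻¹ ≡ 35 (mod 97), so λ ≡ 49·35 ≡ 66.
  x = λ² - 58 - 58 = 4356 - 116 ≡ 69; y = λ·(58 - 69) - 79 ≡ 68. → (69, 68)
add G: (69, 68) + (21, 55). λ = (55 - 68)/(21 - 69) ≡ 84/49 mod 97. 49⁻¹ ≡ 2 (mod 97), so λ ≡ 71.
  x = λ² - 69 - 21 = 5041 - 90 ≡ 4; y = λ·(69 - 4) - 68 ≡ 85. → (4, 85)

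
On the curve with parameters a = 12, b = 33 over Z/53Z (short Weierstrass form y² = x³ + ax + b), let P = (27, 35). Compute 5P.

(17, 3)

Repeated addition: build up to 5P.
2P: tangent at (27, 35): λ = (3·27² + 12)/(2·35) ≡ 26/17. 17⁻¹ ≡ 25 (mod 53) since 17·25 = 425 ≡ 1, so λ ≡ 26·25 ≡ 14.
  x = λ² - 27 - 27 = 196 - 54 ≡ 36; y = λ·(27 - 36) - 35 ≡ 51. → (36, 51)
3P: (36, 51) + (27, 35). λ = (35 - 51)/(27 - 36) ≡ 37/44 mod 53. 44⁻¹ ≡ 47 (mod 53) since 44·47 = 2068 ≡ 1, so λ ≡ 43.
  x = λ² - 36 - 27 = 1849 - 63 ≡ 37; y = λ·(36 - 37) - 51 ≡ 12. → (37, 12)
4P: (37, 12) + (27, 35). λ = (35 - 12)/(27 - 37) ≡ 23/43 mod 53. 43⁻¹ ≡ 37 (mod 53) since 43·37 = 1591 ≡ 1, so λ ≡ 3.
  x = λ² - 37 - 27 = 9 - 64 ≡ 51; y = λ·(37 - 51) - 12 ≡ 52. → (51, 52)
5P: (51, 52) + (27, 35). λ = (35 - 52)/(27 - 51) ≡ 36/29 mod 53. 29⁻¹ ≡ 11 (mod 53), so λ ≡ 25.
  x = λ² - 51 - 27 = 625 - 78 ≡ 17; y = λ·(51 - 17) - 52 ≡ 3. → (17, 3)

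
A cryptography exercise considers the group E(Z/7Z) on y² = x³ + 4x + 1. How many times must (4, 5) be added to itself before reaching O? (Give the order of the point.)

2P: tangent at (4, 5): λ = (3·4² + 4)/(2·5) ≡ 3/3. 3⁻¹ ≡ 5 (mod 7), so λ ≡ 3·5 ≡ 1.
  x = λ² - 4 - 4 = 1 - 8 ≡ 0; y = λ·(4 - 0) - 5 ≡ 6. → (0, 6)
3P: (0, 6) + (4, 5). λ = (5 - 6)/(4 - 0) ≡ 6/4 mod 7. 4⁻¹ ≡ 2 (mod 7), so λ ≡ 5.
  x = λ² - 0 - 4 = 25 - 4 ≡ 0; y = λ·(0 - 0) - 6 ≡ 1. → (0, 1)
4P: (0, 1) + (4, 5). λ = (5 - 1)/(4 - 0) ≡ 4/4 mod 7. 4⁻¹ ≡ 2 (mod 7), so λ ≡ 1.
  x = λ² - 0 - 4 = 1 - 4 ≡ 4; y = λ·(0 - 4) - 1 ≡ 2. → (4, 2)
5P: (4, 2) + (4, 5): same x and y₁ ≡ -y₂, so the sum is O.
5P = O, so the order is 5.

5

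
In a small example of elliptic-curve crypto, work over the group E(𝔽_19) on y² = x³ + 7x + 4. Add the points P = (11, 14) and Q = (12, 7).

(11, 14) + (12, 7). λ = (7 - 14)/(12 - 11) ≡ 12/1 mod 19. 1⁻¹ ≡ 1 (mod 19), so λ ≡ 12.
  x = λ² - 11 - 12 = 144 - 23 ≡ 7; y = λ·(11 - 7) - 14 ≡ 15. → (7, 15)

(7, 15)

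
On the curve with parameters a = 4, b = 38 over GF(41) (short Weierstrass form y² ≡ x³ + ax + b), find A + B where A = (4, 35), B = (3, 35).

(4, 35) + (3, 35). λ = (35 - 35)/(3 - 4) ≡ 0/40 mod 41. 40⁻¹ ≡ 40 (mod 41) since 40·40 = 1600 ≡ 1, so λ ≡ 0.
  x = λ² - 4 - 3 = 0 - 7 ≡ 34; y = λ·(4 - 34) - 35 ≡ 6. → (34, 6)

(34, 6)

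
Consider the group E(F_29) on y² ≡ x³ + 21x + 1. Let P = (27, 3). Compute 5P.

(27, 26)

Double-and-add on 5 = (101)₂. Start with P = (27, 3) for the leading 1-bit.
double: tangent at (27, 3): λ = (3·27² + 21)/(2·3) ≡ 4/6. 6⁻¹ ≡ 5 (mod 29), so λ ≡ 4·5 ≡ 20.
  x = λ² - 27 - 27 = 400 - 54 ≡ 27; y = λ·(27 - 27) - 3 ≡ 26. → (27, 26)
double: tangent at (27, 26): λ = (3·27² + 21)/(2·26) ≡ 4/23. 23⁻¹ ≡ 24 (mod 29) since 23·24 = 552 ≡ 1, so λ ≡ 4·24 ≡ 9.
  x = λ² - 27 - 27 = 81 - 54 ≡ 27; y = λ·(27 - 27) - 26 ≡ 3. → (27, 3)
add P: tangent at (27, 3): λ = (3·27² + 21)/(2·3) ≡ 4/6. 6⁻¹ ≡ 5 (mod 29) since 6·5 = 30 ≡ 1, so λ ≡ 4·5 ≡ 20.
  x = λ² - 27 - 27 = 400 - 54 ≡ 27; y = λ·(27 - 27) - 3 ≡ 26. → (27, 26)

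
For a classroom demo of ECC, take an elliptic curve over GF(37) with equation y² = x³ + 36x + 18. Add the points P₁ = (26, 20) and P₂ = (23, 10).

(32, 34)

(26, 20) + (23, 10). λ = (10 - 20)/(23 - 26) ≡ 27/34 mod 37. 34⁻¹ ≡ 12 (mod 37), so λ ≡ 28.
  x = λ² - 26 - 23 = 784 - 49 ≡ 32; y = λ·(26 - 32) - 20 ≡ 34. → (32, 34)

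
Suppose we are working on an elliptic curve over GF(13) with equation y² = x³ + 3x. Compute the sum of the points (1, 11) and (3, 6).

(1, 11) + (3, 6). λ = (6 - 11)/(3 - 1) ≡ 8/2 mod 13. 2⁻¹ ≡ 7 (mod 13), so λ ≡ 4.
  x = λ² - 1 - 3 = 16 - 4 ≡ 12; y = λ·(1 - 12) - 11 ≡ 10. → (12, 10)

(12, 10)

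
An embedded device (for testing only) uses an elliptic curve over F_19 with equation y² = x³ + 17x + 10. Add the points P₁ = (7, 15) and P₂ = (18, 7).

(7, 15) + (18, 7). λ = (7 - 15)/(18 - 7) ≡ 11/11 mod 19. 11⁻¹ ≡ 7 (mod 19), so λ ≡ 1.
  x = λ² - 7 - 18 = 1 - 25 ≡ 14; y = λ·(7 - 14) - 15 ≡ 16. → (14, 16)

(14, 16)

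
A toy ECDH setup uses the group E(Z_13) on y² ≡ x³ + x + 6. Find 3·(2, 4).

(11, 10)

Write Q = (2, 4).
Repeated addition: build up to 3Q.
2Q: tangent at (2, 4): λ = (3·2² + 1)/(2·4) ≡ 0/8. 8⁻¹ ≡ 5 (mod 13), so λ ≡ 0·5 ≡ 0.
  x = λ² - 2 - 2 = 0 - 4 ≡ 9; y = λ·(2 - 9) - 4 ≡ 9. → (9, 9)
3Q: (9, 9) + (2, 4). λ = (4 - 9)/(2 - 9) ≡ 8/6 mod 13. 6⁻¹ ≡ 11 (mod 13), so λ ≡ 10.
  x = λ² - 9 - 2 = 100 - 11 ≡ 11; y = λ·(9 - 11) - 9 ≡ 10. → (11, 10)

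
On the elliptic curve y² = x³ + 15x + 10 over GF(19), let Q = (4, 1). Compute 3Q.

(11, 9)

Repeated addition: build up to 3Q.
2Q: tangent at (4, 1): λ = (3·4² + 15)/(2·1) ≡ 6/2. 2⁻¹ ≡ 10 (mod 19), so λ ≡ 6·10 ≡ 3.
  x = λ² - 4 - 4 = 9 - 8 ≡ 1; y = λ·(4 - 1) - 1 ≡ 8. → (1, 8)
3Q: (1, 8) + (4, 1). λ = (1 - 8)/(4 - 1) ≡ 12/3 mod 19. 3⁻¹ ≡ 13 (mod 19) since 3·13 = 39 ≡ 1, so λ ≡ 4.
  x = λ² - 1 - 4 = 16 - 5 ≡ 11; y = λ·(1 - 11) - 8 ≡ 9. → (11, 9)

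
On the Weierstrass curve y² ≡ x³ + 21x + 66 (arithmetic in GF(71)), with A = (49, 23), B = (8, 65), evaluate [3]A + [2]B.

(66, 7)

First 3A:
Repeated addition: build up to 3A.
2A: tangent at (49, 23): λ = (3·49² + 21)/(2·23) ≡ 53/46. 46⁻¹ ≡ 17 (mod 71), so λ ≡ 53·17 ≡ 49.
  x = λ² - 49 - 49 = 2401 - 98 ≡ 31; y = λ·(49 - 31) - 23 ≡ 7. → (31, 7)
3A: (31, 7) + (49, 23). λ = (23 - 7)/(49 - 31) ≡ 16/18 mod 71. 18⁻¹ ≡ 4 (mod 71) since 18·4 = 72 ≡ 1, so λ ≡ 64.
  x = λ² - 31 - 49 = 4096 - 80 ≡ 40; y = λ·(31 - 40) - 7 ≡ 56. → (40, 56)
3A = (40, 56).
Next 2B:
Repeated addition: build up to 2B.
2B: tangent at (8, 65): λ = (3·8² + 21)/(2·65) ≡ 0/59. 59⁻¹ ≡ 65 (mod 71) since 59·65 = 3835 ≡ 1, so λ ≡ 0·65 ≡ 0.
  x = λ² - 8 - 8 = 0 - 16 ≡ 55; y = λ·(8 - 55) - 65 ≡ 6. → (55, 6)
2B = (55, 6).
Finally 3A + 2B:
(40, 56) + (55, 6). λ = (6 - 56)/(55 - 40) ≡ 21/15 mod 71. 15⁻¹ ≡ 19 (mod 71), so λ ≡ 44.
  x = λ² - 40 - 55 = 1936 - 95 ≡ 66; y = λ·(40 - 66) - 56 ≡ 7. → (66, 7)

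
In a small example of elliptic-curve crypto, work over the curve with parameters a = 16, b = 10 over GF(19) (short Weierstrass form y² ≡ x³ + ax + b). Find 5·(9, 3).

(11, 4)

Write G = (9, 3).
Repeated addition: build up to 5G.
2G: tangent at (9, 3): λ = (3·9² + 16)/(2·3) ≡ 12/6. 6⁻¹ ≡ 16 (mod 19), so λ ≡ 12·16 ≡ 2.
  x = λ² - 9 - 9 = 4 - 18 ≡ 5; y = λ·(9 - 5) - 3 ≡ 5. → (5, 5)
3G: (5, 5) + (9, 3). λ = (3 - 5)/(9 - 5) ≡ 17/4 mod 19. 4⁻¹ ≡ 5 (mod 19), so λ ≡ 9.
  x = λ² - 5 - 9 = 81 - 14 ≡ 10; y = λ·(5 - 10) - 5 ≡ 7. → (10, 7)
4G: (10, 7) + (9, 3). λ = (3 - 7)/(9 - 10) ≡ 15/18 mod 19. 18⁻¹ ≡ 18 (mod 19), so λ ≡ 4.
  x = λ² - 10 - 9 = 16 - 19 ≡ 16; y = λ·(10 - 16) - 7 ≡ 7. → (16, 7)
5G: (16, 7) + (9, 3). λ = (3 - 7)/(9 - 16) ≡ 15/12 mod 19. 12⁻¹ ≡ 8 (mod 19), so λ ≡ 6.
  x = λ² - 16 - 9 = 36 - 25 ≡ 11; y = λ·(16 - 11) - 7 ≡ 4. → (11, 4)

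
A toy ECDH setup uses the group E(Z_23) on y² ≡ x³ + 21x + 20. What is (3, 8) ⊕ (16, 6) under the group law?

(3, 8) + (16, 6). λ = (6 - 8)/(16 - 3) ≡ 21/13 mod 23. 13⁻¹ ≡ 16 (mod 23), so λ ≡ 14.
  x = λ² - 3 - 16 = 196 - 19 ≡ 16; y = λ·(3 - 16) - 8 ≡ 17. → (16, 17)

(16, 17)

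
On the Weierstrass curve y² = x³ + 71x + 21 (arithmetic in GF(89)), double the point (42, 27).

tangent at (42, 27): λ = (3·42² + 71)/(2·27) ≡ 23/54. 54⁻¹ ≡ 61 (mod 89), so λ ≡ 23·61 ≡ 68.
  x = λ² - 42 - 42 = 4624 - 84 ≡ 1; y = λ·(42 - 1) - 27 ≡ 2. → (1, 2)

(1, 2)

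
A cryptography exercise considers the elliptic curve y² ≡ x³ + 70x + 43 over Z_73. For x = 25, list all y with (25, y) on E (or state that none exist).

x³ + 70x + 43 = 17418 ≡ 44 (mod 73).
44 is a non-residue mod 73; no y exists.

none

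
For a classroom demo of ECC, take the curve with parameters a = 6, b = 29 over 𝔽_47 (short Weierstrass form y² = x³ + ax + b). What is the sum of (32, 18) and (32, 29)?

O

The two points share x = 32 and their y-coordinates satisfy 18 + 29 ≡ 0 (mod 47), so they are inverses. Their sum is 𝒪.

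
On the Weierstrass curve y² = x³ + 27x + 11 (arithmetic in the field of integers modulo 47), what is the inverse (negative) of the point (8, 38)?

-(8, 38) = (8, -38 mod 47) = (8, 9).

(8, 9)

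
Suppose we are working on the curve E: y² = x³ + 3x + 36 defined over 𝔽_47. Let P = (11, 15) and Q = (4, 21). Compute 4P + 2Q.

First 4P:
Repeated addition: build up to 4P.
2P: tangent at (11, 15): λ = (3·11² + 3)/(2·15) ≡ 37/30. 30⁻¹ ≡ 11 (mod 47), so λ ≡ 37·11 ≡ 31.
  x = λ² - 11 - 11 = 961 - 22 ≡ 46; y = λ·(11 - 46) - 15 ≡ 28. → (46, 28)
3P: (46, 28) + (11, 15). λ = (15 - 28)/(11 - 46) ≡ 34/12 mod 47. 12⁻¹ ≡ 4 (mod 47) since 12·4 = 48 ≡ 1, so λ ≡ 42.
  x = λ² - 46 - 11 = 1764 - 57 ≡ 15; y = λ·(46 - 15) - 28 ≡ 5. → (15, 5)
4P: (15, 5) + (11, 15). λ = (15 - 5)/(11 - 15) ≡ 10/43 mod 47. 43⁻¹ ≡ 35 (mod 47), so λ ≡ 21.
  x = λ² - 15 - 11 = 441 - 26 ≡ 39; y = λ·(15 - 39) - 5 ≡ 8. → (39, 8)
4P = (39, 8).
Next 2Q:
Repeated addition: build up to 2Q.
2Q: tangent at (4, 21): λ = (3·4² + 3)/(2·21) ≡ 4/42. 42⁻¹ ≡ 28 (mod 47), so λ ≡ 4·28 ≡ 18.
  x = λ² - 4 - 4 = 324 - 8 ≡ 34; y = λ·(4 - 34) - 21 ≡ 3. → (34, 3)
2Q = (34, 3).
Finally 4P + 2Q:
(39, 8) + (34, 3). λ = (3 - 8)/(34 - 39) ≡ 42/42 mod 47. 42⁻¹ ≡ 28 (mod 47), so λ ≡ 1.
  x = λ² - 39 - 34 = 1 - 73 ≡ 22; y = λ·(39 - 22) - 8 ≡ 9. → (22, 9)

(22, 9)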